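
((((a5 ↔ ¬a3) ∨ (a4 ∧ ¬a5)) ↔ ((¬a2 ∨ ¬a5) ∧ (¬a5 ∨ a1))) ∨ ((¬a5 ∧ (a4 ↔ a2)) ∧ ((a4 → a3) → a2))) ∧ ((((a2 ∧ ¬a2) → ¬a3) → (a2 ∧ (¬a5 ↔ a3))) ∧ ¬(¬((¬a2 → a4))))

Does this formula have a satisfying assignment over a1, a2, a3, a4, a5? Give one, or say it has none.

a1: False; a2: True; a3: True; a4: False; a5: False

  (((a5 ↔ ¬a3) ∨ (a4 ∧ ¬a5)) ↔ ((¬a2 ∨ ¬a5) ∧ (¬a5 ∨ a1))) ∨ ((¬a5 ∧ (a4 ↔ a2)) ∧ ((a4 → a3) → a2)) = True
    ((a5 ↔ ¬a3) ∨ (a4 ∧ ¬a5)) ↔ ((¬a2 ∨ ¬a5) ∧ (¬a5 ∨ a1)) = True
      (a5 ↔ ¬a3) ∨ (a4 ∧ ¬a5) = True
        a5 ↔ ¬a3 = True
          ¬a3 = False
        a4 ∧ ¬a5 = False
          ¬a5 = True
      (¬a2 ∨ ¬a5) ∧ (¬a5 ∨ a1) = True
        ¬a2 ∨ ¬a5 = True
          ¬a2 = False
          ¬a5 = True
        ¬a5 ∨ a1 = True
          ¬a5 = True
    (¬a5 ∧ (a4 ↔ a2)) ∧ ((a4 → a3) → a2) = False
      ¬a5 ∧ (a4 ↔ a2) = False
        ¬a5 = True
        a4 ↔ a2 = False
      (a4 → a3) → a2 = True
        a4 → a3 = True
  (((a2 ∧ ¬a2) → ¬a3) → (a2 ∧ (¬a5 ↔ a3))) ∧ ¬(¬((¬a2 → a4))) = True
    ((a2 ∧ ¬a2) → ¬a3) → (a2 ∧ (¬a5 ↔ a3)) = True
      (a2 ∧ ¬a2) → ¬a3 = True
        a2 ∧ ¬a2 = False
          ¬a2 = False
        ¬a3 = False
      a2 ∧ (¬a5 ↔ a3) = True
        ¬a5 ↔ a3 = True
          ¬a5 = True
    ¬(¬((¬a2 → a4))) = True
      ¬((¬a2 → a4)) = False
        ¬a2 → a4 = True
          ¬a2 = False
Both conjuncts True, so the formula holds.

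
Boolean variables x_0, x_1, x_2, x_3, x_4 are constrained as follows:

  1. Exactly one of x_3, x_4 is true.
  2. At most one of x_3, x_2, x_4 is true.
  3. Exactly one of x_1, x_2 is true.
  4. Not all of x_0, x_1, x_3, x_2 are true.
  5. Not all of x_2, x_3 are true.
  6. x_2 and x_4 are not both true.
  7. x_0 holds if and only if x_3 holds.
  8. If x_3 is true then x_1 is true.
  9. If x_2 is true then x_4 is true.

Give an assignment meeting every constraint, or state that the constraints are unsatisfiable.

x_0 = True; x_1 = True; x_2 = False; x_3 = True; x_4 = False

  (1) {x_3, x_4}: 1 true — exactly one ✓
  (2) {x_3, x_2, x_4}: 1 true — at most one ✓
  (3) {x_1, x_2}: 1 true — exactly one ✓
  (4) {x_0, x_1, x_3, x_2}: 3/4 true — not all ✓
  (5) {x_2, x_3}: 1/2 true — not all ✓
  (6) x_2=F, x_4=F — not both ✓
  (7) x_0=T, x_3=T — same ✓
  (8) x_3=T ⇒ x_1: T ✓
  (9) x_2=F ⇒ x_4: vacuous ✓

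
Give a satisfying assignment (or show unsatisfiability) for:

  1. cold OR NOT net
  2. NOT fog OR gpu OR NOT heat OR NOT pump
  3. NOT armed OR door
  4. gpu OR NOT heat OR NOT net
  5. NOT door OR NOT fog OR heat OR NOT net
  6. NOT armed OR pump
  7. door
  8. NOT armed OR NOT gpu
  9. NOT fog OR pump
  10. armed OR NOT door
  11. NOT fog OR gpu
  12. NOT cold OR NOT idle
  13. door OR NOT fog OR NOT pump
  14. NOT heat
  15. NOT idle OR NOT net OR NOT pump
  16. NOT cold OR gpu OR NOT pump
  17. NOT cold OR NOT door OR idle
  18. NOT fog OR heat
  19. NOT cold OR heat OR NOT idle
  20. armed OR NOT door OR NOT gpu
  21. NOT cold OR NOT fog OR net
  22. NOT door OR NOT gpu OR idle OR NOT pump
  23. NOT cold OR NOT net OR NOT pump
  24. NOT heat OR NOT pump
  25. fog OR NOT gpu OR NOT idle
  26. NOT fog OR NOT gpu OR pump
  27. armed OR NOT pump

cold = False, gpu = False, net = False, idle = False, fog = False, armed = True, door = True, heat = False, pump = True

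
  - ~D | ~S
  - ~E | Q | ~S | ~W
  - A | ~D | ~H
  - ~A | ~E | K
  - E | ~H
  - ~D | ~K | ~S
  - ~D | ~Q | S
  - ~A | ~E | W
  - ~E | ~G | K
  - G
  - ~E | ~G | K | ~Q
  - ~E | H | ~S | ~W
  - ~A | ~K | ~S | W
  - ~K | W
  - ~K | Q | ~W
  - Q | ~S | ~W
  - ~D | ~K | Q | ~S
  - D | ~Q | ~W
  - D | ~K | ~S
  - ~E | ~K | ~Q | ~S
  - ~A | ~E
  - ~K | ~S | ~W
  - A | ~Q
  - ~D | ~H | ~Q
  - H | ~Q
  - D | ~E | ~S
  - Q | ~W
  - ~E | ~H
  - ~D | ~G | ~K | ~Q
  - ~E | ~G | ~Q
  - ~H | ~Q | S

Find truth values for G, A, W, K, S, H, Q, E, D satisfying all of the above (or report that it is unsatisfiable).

G=T, A=F, W=F, K=F, S=F, H=F, Q=F, E=F, D=T

Unit clause (G) forces G = True.
Set A = False.
  then (A | ~Q) forces Q = False.
  then (Q | ~W) forces W = False.
  then (~K | W) forces K = False.
  then (~E | ~G | K) forces E = False.
  then (E | ~H) forces H = False.
Set S = False.
Set D = True.
All clauses satisfied.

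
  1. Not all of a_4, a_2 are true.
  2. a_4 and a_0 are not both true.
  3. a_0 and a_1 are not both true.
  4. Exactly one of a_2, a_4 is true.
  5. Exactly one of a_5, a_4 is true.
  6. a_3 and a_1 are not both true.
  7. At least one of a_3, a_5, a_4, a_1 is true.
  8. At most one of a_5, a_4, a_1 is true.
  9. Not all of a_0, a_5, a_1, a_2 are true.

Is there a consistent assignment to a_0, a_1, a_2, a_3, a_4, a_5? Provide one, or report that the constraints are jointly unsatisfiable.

a_0: True; a_1: False; a_2: True; a_3: False; a_4: False; a_5: True

  (1) {a_4, a_2}: 1/2 true — not all ✓
  (2) a_4=F, a_0=T — not both ✓
  (3) a_0=T, a_1=F — not both ✓
  (4) {a_2, a_4}: 1 true — exactly one ✓
  (5) {a_5, a_4}: 1 true — exactly one ✓
  (6) a_3=F, a_1=F — not both ✓
  (7) {a_3, a_5, a_4, a_1}: 1 true — at least one ✓
  (8) {a_5, a_4, a_1}: 1 true — at most one ✓
  (9) {a_0, a_5, a_1, a_2}: 3/4 true — not all ✓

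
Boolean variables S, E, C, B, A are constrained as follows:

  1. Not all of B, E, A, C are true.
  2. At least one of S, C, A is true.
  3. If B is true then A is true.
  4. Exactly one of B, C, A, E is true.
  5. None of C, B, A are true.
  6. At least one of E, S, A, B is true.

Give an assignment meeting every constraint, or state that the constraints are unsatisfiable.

S = True; E = True; C = False; B = False; A = False

  (1) {B, E, A, C}: 1/4 true — not all ✓
  (2) {S, C, A}: 1 true — at least one ✓
  (3) B=F ⇒ A: vacuous ✓
  (4) {B, C, A, E}: 1 true — exactly one ✓
  (5) {C, B, A}: 0 true — none ✓
  (6) {E, S, A, B}: 2 true — at least one ✓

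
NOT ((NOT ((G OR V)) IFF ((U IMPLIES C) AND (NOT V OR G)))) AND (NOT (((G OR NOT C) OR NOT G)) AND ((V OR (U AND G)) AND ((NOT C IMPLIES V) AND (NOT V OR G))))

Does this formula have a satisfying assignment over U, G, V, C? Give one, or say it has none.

The conjunct NOT (((G OR NOT C) OR NOT G)) is unsatisfiable on its own:
  G=F, C=F: evaluates to False.
  G=F, C=T: evaluates to False.
  G=T, C=F: evaluates to False.
  G=T, C=T: evaluates to False.
So the whole conjunction is unsatisfiable.

The formula is unsatisfiable.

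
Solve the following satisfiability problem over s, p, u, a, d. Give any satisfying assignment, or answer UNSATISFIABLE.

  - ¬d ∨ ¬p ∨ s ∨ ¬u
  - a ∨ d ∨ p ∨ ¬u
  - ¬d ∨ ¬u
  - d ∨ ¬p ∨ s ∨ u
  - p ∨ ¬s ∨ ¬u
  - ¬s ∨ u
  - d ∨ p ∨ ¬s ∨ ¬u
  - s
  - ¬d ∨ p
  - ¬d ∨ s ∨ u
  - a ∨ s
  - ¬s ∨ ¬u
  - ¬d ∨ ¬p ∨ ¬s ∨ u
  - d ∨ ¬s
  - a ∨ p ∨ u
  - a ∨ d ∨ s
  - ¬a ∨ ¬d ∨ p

Case s = True:
  (¬s ∨ u) forces u = True.
  Clause (¬s ∨ ¬u) is falsified — contradiction.
Case s = False:
  Clause (s) is falsified — contradiction.
Both cases fail, so the formula is unsatisfiable.

Unsatisfiable — no assignment works.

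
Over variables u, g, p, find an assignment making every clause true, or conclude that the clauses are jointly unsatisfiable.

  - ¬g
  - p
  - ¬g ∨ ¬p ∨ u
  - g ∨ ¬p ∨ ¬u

u = False; g = False; p = True

Unit clause (¬g) forces g = False.
Unit clause (p) forces p = True.
In (g ∨ ¬p ∨ ¬u) only ¬u is left, so u = False.
All clauses satisfied.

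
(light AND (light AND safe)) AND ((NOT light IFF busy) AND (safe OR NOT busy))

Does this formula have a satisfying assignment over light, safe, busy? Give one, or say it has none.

light = True, safe = True, busy = False

  light AND (light AND safe) = True
    light AND safe = True
  (NOT light IFF busy) AND (safe OR NOT busy) = True
    NOT light IFF busy = True
      NOT light = False
    safe OR NOT busy = True
      NOT busy = True
Both conjuncts True, so the formula holds.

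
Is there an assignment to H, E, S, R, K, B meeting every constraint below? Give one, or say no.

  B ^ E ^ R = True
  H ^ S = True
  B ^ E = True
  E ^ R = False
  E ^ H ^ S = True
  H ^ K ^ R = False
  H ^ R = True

H=T, E=F, S=F, R=F, K=T, B=T

B ^ E ^ R = T ^ F ^ F = True ✓
H ^ S = T ^ F = True ✓
B ^ E = T ^ F = True ✓
E ^ R = F ^ F = False ✓
E ^ H ^ S = F ^ T ^ F = True ✓
H ^ K ^ R = T ^ T ^ F = False ✓
H ^ R = T ^ F = True ✓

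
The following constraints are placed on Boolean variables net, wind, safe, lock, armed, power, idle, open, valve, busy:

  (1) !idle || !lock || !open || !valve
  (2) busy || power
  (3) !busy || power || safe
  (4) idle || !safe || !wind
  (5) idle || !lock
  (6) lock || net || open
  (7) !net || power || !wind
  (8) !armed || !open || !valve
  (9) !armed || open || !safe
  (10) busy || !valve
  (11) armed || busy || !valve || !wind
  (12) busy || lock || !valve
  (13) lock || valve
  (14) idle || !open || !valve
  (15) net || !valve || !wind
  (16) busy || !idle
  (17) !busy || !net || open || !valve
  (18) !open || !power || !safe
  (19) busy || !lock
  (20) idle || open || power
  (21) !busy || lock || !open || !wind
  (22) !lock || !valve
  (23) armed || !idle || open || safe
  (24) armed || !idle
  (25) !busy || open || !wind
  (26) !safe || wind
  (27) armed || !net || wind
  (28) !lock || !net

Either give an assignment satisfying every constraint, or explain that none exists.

net = False; wind = False; safe = False; lock = True; armed = True; power = True; idle = True; open = False; valve = False; busy = True

Set net = False.
Set wind = False.
  then (!safe || wind) forces safe = False.
Set lock = True.
  then (idle || !lock) forces idle = True.
  then (busy || !idle) forces busy = True.
  then (!lock || !valve) forces valve = False.
  then (armed || !idle) forces armed = True.
  then (!busy || power || safe) forces power = True.
Set open = False.
All clauses satisfied.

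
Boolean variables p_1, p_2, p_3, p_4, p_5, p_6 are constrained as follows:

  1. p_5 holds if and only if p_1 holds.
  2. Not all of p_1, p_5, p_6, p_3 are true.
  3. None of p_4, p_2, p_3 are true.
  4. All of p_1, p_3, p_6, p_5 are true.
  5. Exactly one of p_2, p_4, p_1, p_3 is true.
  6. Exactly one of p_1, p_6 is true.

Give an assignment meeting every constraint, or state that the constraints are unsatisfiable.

Case p_3 = True:
  Constraint (3) is violated (p_3=T) — contradiction.
Case p_3 = False:
  Constraint (4) is violated (p_3=F) — contradiction.
Both cases fail — unsatisfiable.

UNSATISFIABLE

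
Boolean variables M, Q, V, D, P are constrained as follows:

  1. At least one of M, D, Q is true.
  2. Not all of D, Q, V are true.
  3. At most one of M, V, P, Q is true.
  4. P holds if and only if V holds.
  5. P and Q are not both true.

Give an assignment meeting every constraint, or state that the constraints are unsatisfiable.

M=F, Q=F, V=F, D=T, P=F

  (1) {M, D, Q}: 1 true — at least one ✓
  (2) {D, Q, V}: 1/3 true — not all ✓
  (3) {M, V, P, Q}: 0 true — at most one ✓
  (4) P=F, V=F — same ✓
  (5) P=F, Q=F — not both ✓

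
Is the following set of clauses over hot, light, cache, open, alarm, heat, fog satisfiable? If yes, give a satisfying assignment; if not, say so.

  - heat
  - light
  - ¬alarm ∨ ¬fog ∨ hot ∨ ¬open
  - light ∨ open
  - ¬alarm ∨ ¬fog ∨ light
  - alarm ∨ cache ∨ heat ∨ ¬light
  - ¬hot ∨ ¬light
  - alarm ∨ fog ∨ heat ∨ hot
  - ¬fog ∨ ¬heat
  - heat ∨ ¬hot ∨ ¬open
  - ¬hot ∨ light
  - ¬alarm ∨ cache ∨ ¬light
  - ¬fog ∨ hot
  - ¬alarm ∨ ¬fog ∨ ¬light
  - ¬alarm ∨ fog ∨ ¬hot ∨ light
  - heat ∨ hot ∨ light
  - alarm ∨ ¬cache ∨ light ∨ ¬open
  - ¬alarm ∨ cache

Unit clause (heat) forces heat = True.
Unit clause (light) forces light = True.
In (¬hot ∨ ¬light) only ¬hot is left, so hot = False.
In (¬fog ∨ ¬heat) only ¬fog is left, so fog = False.
Set cache = True.
Set open = True.
Set alarm = True.
All clauses satisfied.

hot = False, light = True, cache = True, open = True, alarm = True, heat = True, fog = False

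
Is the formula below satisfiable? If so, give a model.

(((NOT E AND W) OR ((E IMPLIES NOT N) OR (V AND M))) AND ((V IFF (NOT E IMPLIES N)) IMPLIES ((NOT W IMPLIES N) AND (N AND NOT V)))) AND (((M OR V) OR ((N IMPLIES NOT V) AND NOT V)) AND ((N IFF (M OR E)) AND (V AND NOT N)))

W = True; M = False; E = False; N = False; V = True

  ((NOT E AND W) OR ((E IMPLIES NOT N) OR (V AND M))) AND ((V IFF (NOT E IMPLIES N)) IMPLIES ((NOT W IMPLIES N) AND (N AND NOT V))) = True
    (NOT E AND W) OR ((E IMPLIES NOT N) OR (V AND M)) = True
      NOT E AND W = True
        NOT E = True
      (E IMPLIES NOT N) OR (V AND M) = True
        E IMPLIES NOT N = True
          NOT N = True
        V AND M = False
    (V IFF (NOT E IMPLIES N)) IMPLIES ((NOT W IMPLIES N) AND (N AND NOT V)) = True
      V IFF (NOT E IMPLIES N) = False
        NOT E IMPLIES N = False
          NOT E = True
      (NOT W IMPLIES N) AND (N AND NOT V) = False
        NOT W IMPLIES N = True
          NOT W = False
        N AND NOT V = False
          NOT V = False
  ((M OR V) OR ((N IMPLIES NOT V) AND NOT V)) AND ((N IFF (M OR E)) AND (V AND NOT N)) = True
    (M OR V) OR ((N IMPLIES NOT V) AND NOT V) = True
      M OR V = True
      (N IMPLIES NOT V) AND NOT V = False
        N IMPLIES NOT V = True
          NOT V = False
        NOT V = False
    (N IFF (M OR E)) AND (V AND NOT N) = True
      N IFF (M OR E) = True
        M OR E = False
      V AND NOT N = True
        NOT N = True
Both conjuncts True, so the formula holds.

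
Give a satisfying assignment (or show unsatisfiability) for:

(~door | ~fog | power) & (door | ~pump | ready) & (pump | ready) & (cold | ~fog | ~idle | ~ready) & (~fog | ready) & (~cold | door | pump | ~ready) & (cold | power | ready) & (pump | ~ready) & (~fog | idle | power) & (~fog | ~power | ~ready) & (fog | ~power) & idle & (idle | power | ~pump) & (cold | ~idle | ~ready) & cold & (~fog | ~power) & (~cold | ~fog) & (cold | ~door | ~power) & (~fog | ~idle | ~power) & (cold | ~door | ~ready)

cold=T, power=F, idle=T, door=T, fog=F, ready=T, pump=T

Unit clause (idle) forces idle = True.
Unit clause (cold) forces cold = True.
In (~cold | ~fog) only ~fog is left, so fog = False.
In (fog | ~power) only ~power is left, so power = False.
Set door = True.
Set ready = True.
  then (pump | ~ready) forces pump = True.
All clauses satisfied.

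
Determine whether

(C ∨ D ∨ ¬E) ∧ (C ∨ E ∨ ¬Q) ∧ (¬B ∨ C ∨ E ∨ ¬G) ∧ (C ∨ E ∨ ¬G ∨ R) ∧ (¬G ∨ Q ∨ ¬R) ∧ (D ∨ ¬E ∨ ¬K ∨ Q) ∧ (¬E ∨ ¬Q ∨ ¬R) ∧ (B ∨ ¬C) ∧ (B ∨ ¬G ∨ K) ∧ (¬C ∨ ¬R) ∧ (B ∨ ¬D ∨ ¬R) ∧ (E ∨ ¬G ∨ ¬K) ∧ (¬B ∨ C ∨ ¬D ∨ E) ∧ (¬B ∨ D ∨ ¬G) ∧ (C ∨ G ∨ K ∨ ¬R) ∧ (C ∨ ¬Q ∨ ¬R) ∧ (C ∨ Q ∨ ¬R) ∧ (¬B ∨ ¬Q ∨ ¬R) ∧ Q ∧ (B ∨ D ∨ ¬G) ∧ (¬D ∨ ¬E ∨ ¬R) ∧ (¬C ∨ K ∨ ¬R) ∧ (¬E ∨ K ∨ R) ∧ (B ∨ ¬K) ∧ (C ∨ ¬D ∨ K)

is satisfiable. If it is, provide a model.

E = True, C = False, R = False, Q = True, B = True, K = True, D = True, G = False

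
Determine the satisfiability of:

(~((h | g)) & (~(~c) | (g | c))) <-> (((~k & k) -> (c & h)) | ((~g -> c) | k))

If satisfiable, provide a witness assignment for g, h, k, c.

g=F; h=F; k=F; c=T

  (~((h | g)) & (~(~c) | (g | c))) <-> (((~k & k) -> (c & h)) | ((~g -> c) | k)) = True
    ~((h | g)) & (~(~c) | (g | c)) = True
      ~((h | g)) = True
        h | g = False
      ~(~c) | (g | c) = True
        ~(~c) = True
          ~c = False
        g | c = True
    ((~k & k) -> (c & h)) | ((~g -> c) | k) = True
      (~k & k) -> (c & h) = True
        ~k & k = False
          ~k = True
        c & h = False
      (~g -> c) | k = True
        ~g -> c = True
          ~g = True
The formula evaluates to True.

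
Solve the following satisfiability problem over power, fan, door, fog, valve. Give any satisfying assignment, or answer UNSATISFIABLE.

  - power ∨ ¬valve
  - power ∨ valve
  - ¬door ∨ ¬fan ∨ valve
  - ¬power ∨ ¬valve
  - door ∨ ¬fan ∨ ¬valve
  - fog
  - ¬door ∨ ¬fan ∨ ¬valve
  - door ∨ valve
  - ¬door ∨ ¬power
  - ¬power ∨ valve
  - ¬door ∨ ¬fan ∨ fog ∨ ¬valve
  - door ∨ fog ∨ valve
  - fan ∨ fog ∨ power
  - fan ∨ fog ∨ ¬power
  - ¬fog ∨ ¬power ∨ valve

Unsatisfiable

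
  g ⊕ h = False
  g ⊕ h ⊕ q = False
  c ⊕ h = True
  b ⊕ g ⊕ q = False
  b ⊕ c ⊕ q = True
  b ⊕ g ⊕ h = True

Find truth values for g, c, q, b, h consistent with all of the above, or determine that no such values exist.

g=T, c=F, q=F, b=T, h=T

g ⊕ h = T ⊕ T = False ✓
g ⊕ h ⊕ q = T ⊕ T ⊕ F = False ✓
c ⊕ h = F ⊕ T = True ✓
b ⊕ g ⊕ q = T ⊕ T ⊕ F = False ✓
b ⊕ c ⊕ q = T ⊕ F ⊕ F = True ✓
b ⊕ g ⊕ h = T ⊕ T ⊕ T = True ✓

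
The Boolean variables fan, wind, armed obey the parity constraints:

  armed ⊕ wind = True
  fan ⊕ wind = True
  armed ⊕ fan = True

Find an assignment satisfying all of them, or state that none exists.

Unsatisfiable — no assignment works.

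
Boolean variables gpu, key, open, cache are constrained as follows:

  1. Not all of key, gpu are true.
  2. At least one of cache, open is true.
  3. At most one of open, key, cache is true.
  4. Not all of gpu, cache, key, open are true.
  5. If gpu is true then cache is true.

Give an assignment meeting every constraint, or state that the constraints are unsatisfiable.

gpu=F, key=F, open=F, cache=T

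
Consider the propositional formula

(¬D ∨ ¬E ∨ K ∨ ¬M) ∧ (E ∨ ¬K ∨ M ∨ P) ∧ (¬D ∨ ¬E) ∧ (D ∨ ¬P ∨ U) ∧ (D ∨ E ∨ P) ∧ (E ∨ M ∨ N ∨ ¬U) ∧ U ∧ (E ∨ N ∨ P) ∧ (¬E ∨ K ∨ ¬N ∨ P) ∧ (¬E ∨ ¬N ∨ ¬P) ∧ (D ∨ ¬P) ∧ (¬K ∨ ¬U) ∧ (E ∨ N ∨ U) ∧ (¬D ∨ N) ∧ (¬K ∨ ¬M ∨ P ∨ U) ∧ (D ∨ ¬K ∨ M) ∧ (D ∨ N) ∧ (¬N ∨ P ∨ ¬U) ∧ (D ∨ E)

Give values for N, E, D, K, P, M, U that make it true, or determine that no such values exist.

N = True, E = False, D = True, K = False, P = True, M = False, U = True

Unit clause (U) forces U = True.
In (¬K ∨ ¬U) only ¬K is left, so K = False.
Try N = False:
  (¬D ∨ N) forces D = False.
  clause (D ∨ N) is falsified — backtrack.
So N = True.
  then (¬N ∨ P ∨ ¬U) forces P = True.
  then (¬E ∨ ¬N ∨ ¬P) forces E = False.
  then (D ∨ ¬P) forces D = True.
Set M = False.
All clauses satisfied.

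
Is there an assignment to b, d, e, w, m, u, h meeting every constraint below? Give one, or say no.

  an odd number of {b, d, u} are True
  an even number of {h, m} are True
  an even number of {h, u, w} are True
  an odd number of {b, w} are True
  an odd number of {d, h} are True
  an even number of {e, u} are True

Adding constraints 1, 3, 4, 5 mod 2: every variable appears an even number of times on the left, so the left side is 0.
But the right sides sum to 1 (mod 2). 0 ≠ 1 — the system is inconsistent.

No satisfying assignment exists.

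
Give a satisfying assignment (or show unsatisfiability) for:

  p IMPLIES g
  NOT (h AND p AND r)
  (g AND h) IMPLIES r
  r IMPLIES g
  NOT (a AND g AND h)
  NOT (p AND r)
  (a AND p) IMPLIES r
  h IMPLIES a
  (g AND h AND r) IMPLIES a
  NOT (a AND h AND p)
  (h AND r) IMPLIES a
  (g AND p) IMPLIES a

Set r = True.
  then (NOT p OR NOT r) forces p = False.
  then (g OR NOT r) forces g = True.
Set a = True.
  then (NOT a OR NOT g OR NOT h) forces h = False.
All clauses satisfied.

r=T, p=F, g=T, a=T, h=F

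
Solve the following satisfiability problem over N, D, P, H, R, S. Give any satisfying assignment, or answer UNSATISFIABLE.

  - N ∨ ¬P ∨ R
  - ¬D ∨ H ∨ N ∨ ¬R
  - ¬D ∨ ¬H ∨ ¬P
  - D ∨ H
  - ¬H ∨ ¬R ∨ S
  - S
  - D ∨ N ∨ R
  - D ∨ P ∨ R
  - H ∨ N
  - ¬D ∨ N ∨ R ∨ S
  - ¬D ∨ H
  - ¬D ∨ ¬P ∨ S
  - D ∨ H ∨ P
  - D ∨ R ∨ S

N: False; D: False; P: True; H: True; R: True; S: True

Unit clause (S) forces S = True.
Set N = False.
  then (H ∨ N) forces H = True.
Set D = False.
  then (D ∨ N ∨ R) forces R = True.
Set P = True.
All clauses satisfied.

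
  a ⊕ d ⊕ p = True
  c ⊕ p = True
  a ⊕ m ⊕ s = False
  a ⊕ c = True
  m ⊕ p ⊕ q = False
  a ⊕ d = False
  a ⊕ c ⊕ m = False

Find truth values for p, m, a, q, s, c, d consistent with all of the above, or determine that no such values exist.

p = True, m = True, a = True, q = False, s = False, c = False, d = True

a ⊕ d ⊕ p = T ⊕ T ⊕ T = True ✓
c ⊕ p = F ⊕ T = True ✓
a ⊕ m ⊕ s = T ⊕ T ⊕ F = False ✓
a ⊕ c = T ⊕ F = True ✓
m ⊕ p ⊕ q = T ⊕ T ⊕ F = False ✓
a ⊕ d = T ⊕ T = False ✓
a ⊕ c ⊕ m = T ⊕ F ⊕ T = False ✓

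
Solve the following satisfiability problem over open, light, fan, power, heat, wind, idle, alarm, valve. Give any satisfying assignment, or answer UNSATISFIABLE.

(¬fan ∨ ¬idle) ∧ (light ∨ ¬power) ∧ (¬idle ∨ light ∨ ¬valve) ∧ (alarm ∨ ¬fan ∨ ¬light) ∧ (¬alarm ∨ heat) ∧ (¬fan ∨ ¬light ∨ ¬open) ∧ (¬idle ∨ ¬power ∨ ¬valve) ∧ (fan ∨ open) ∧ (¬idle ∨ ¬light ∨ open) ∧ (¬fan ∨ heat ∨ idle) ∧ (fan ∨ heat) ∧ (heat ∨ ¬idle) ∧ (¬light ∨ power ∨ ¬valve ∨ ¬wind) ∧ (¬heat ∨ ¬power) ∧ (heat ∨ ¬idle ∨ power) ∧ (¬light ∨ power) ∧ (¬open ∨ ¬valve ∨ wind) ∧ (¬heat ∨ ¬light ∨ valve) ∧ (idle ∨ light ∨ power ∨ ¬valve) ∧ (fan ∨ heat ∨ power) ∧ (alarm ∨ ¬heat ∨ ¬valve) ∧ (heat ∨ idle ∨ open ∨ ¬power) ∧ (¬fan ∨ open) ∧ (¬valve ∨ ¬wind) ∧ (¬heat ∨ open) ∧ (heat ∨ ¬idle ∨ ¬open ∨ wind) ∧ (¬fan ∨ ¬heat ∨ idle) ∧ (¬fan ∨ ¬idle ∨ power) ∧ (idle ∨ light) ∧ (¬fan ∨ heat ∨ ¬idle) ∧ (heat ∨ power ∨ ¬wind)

Set open = True.
Try light = True:
  (¬fan ∨ ¬light ∨ ¬open) forces fan = False.
  (fan ∨ heat) forces heat = True.
  (¬heat ∨ ¬power) forces power = False.
  clause (¬light ∨ power) is falsified — backtrack.
So light = False.
  then (light ∨ ¬power) forces power = False.
  then (idle ∨ light) forces idle = True.
  then (¬fan ∨ ¬idle) forces fan = False.
  then (¬idle ∨ light ∨ ¬valve) forces valve = False.
  then (fan ∨ heat) forces heat = True.
Set wind = True.
Set alarm = False.
All clauses satisfied.

open: True, light: False, fan: False, power: False, heat: True, wind: True, idle: True, alarm: False, valve: False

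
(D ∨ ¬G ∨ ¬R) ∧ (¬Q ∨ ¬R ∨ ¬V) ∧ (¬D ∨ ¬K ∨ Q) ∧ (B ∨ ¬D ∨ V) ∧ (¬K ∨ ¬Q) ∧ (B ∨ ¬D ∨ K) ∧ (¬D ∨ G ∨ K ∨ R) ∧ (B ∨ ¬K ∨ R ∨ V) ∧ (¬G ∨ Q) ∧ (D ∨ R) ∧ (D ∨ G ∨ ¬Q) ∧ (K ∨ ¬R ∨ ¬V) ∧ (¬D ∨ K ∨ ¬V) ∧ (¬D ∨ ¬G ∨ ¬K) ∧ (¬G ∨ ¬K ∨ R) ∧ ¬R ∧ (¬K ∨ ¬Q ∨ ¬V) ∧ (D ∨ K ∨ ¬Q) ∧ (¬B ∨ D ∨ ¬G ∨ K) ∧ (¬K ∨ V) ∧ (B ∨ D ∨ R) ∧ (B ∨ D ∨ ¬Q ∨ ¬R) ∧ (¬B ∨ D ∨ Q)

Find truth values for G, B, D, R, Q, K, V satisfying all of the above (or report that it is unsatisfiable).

G = True, B = True, D = True, R = False, Q = True, K = False, V = False

Unit clause (¬R) forces R = False.
In (D ∨ R) only D is left, so D = True.
Try G = False:
  (¬D ∨ G ∨ K ∨ R) forces K = True.
  (¬D ∨ ¬K ∨ Q) forces Q = True.
  clause (¬K ∨ ¬Q) is falsified — backtrack.
So G = True.
  then (¬G ∨ Q) forces Q = True.
  then (¬D ∨ ¬G ∨ ¬K) forces K = False.
  then (B ∨ ¬D ∨ K) forces B = True.
  then (¬D ∨ K ∨ ¬V) forces V = False.
All clauses satisfied.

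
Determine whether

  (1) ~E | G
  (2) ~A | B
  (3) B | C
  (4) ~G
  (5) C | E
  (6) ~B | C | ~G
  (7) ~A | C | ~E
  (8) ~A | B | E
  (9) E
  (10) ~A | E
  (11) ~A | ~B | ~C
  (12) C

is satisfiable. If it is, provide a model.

Case G = True:
  Clause (~G) is falsified — contradiction.
Case G = False:
  (~E | G) forces E = False.
  Clause (E) is falsified — contradiction.
Both cases fail, so the formula is unsatisfiable.

Unsatisfiable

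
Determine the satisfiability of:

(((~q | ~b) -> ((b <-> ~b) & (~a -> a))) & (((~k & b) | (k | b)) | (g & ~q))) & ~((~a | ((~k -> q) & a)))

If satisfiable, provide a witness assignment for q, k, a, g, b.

Case b = True: the formula simplifies to q & ~((~a | ((~k -> q) & a))).
  q = True: simplifies to ~((~a | a)).
    a = True: this becomes ~((False | True)) = False.
    a = False: this becomes ~((True | False)) = False.
  q = False: the conjunct q is False.
Case b = False: the conjunct (~q | ~b) -> ((b <-> ~b) & (~a -> a)) becomes (~q | True) -> (False & (~a -> a)) = False.
Both cases fail — unsatisfiable.

The formula is unsatisfiable.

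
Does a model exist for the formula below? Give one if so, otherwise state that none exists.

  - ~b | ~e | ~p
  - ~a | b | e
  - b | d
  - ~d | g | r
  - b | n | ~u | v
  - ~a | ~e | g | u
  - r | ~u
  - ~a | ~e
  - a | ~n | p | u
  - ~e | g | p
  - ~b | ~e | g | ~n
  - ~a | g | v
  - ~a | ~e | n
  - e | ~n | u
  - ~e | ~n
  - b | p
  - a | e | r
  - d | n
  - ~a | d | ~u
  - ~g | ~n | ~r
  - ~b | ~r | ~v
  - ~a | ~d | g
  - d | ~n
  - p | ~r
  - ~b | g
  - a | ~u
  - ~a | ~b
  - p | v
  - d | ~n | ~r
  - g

Unit clause (g) forces g = True.
Try n = True:
  (~e | ~n) forces e = False.
  (e | ~n | u) forces u = True.
  (r | ~u) forces r = True.
  clause (~g | ~n | ~r) is falsified — backtrack.
So n = False.
  then (d | n) forces d = True.
Set p = True.
Set v = False.
Set r = True.
Set e = False.
Set b = False.
  then (~a | b | e) forces a = False.
  then (b | n | ~u | v) forces u = False.
All clauses satisfied.

n = False, p = True, v = False, d = True, r = True, e = False, b = False, a = False, u = False, g = True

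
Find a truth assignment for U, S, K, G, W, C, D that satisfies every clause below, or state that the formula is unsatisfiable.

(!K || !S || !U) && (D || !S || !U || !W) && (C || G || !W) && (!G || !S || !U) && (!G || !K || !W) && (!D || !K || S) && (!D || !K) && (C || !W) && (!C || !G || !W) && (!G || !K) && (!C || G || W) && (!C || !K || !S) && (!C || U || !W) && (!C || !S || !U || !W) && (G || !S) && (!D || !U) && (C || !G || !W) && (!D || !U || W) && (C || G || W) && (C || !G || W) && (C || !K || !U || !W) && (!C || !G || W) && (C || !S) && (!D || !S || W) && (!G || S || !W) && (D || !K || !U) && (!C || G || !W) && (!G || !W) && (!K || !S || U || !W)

UNSATISFIABLE

Case C = True:
  If W = True:
    (!C || !G || !W) forces G = False.
    clause (!C || G || !W) is falsified.
  If W = False:
    (!C || G || W) forces G = True.
    clause (!C || !G || W) is falsified.
  Every sub-case reaches a contradiction.
Case C = False:
  (C || !W) forces W = False.
  (C || G || W) forces G = True.
  Clause (C || !G || W) is falsified — contradiction.
Both cases fail, so the formula is unsatisfiable.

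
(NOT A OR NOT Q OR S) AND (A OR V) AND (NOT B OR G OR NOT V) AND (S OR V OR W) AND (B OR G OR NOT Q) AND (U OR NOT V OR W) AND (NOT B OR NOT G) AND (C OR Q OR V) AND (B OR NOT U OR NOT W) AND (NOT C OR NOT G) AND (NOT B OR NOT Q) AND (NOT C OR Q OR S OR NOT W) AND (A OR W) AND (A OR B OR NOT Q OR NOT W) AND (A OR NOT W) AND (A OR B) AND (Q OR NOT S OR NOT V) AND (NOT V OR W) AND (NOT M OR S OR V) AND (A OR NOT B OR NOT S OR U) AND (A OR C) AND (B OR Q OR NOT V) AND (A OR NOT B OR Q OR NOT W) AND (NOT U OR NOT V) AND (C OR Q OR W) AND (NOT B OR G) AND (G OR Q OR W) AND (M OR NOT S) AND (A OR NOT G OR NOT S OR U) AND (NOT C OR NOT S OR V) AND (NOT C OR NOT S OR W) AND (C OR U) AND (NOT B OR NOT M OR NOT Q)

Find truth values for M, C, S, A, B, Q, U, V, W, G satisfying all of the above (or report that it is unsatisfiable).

Set M = True.
Set C = False.
  then (A OR C) forces A = True.
  then (C OR U) forces U = True.
  then (NOT U OR NOT V) forces V = False.
  then (C OR Q OR V) forces Q = True.
  then (NOT B OR NOT Q) forces B = False.
  then (NOT M OR S OR V) forces S = True.
  then (B OR G OR NOT Q) forces G = True.
  then (B OR NOT U OR NOT W) forces W = False.
All clauses satisfied.

M = True, C = False, S = True, A = True, B = False, Q = True, U = True, V = False, W = False, G = True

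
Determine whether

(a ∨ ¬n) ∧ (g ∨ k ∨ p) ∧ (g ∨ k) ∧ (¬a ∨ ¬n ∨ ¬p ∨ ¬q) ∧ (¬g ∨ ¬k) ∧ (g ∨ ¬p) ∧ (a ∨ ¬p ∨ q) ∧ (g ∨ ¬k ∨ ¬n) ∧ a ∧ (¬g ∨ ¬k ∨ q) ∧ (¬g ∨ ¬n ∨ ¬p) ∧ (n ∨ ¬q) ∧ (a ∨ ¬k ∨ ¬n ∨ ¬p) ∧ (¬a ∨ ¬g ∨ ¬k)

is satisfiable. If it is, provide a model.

p = False, k = False, q = True, n = True, a = True, g = True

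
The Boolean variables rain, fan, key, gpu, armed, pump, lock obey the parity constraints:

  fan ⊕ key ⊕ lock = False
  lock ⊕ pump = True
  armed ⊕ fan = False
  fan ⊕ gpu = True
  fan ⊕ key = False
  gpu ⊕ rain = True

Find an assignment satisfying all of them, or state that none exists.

rain = False; fan = False; key = False; gpu = True; armed = False; pump = True; lock = False

fan ⊕ key ⊕ lock = F ⊕ F ⊕ F = False ✓
lock ⊕ pump = F ⊕ T = True ✓
armed ⊕ fan = F ⊕ F = False ✓
fan ⊕ gpu = F ⊕ T = True ✓
fan ⊕ key = F ⊕ F = False ✓
gpu ⊕ rain = T ⊕ F = True ✓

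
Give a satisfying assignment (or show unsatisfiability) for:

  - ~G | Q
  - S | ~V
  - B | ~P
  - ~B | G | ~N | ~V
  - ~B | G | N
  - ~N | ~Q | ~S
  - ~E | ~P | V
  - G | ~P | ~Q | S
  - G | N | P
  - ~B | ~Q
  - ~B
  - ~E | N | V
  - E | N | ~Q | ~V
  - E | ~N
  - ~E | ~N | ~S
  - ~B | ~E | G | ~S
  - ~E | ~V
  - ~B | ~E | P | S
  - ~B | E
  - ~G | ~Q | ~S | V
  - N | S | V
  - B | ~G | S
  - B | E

Unit clause (~B) forces B = False.
In (B | E) only E is left, so E = True.
In (B | ~P) only ~P is left, so P = False.
In (~E | ~V) only ~V is left, so V = False.
In (~E | N | V) only N is left, so N = True.
In (~E | ~N | ~S) only ~S is left, so S = False.
In (B | ~G | S) only ~G is left, so G = False.
Set Q = True.
All clauses satisfied.

S: False, G: False, B: False, V: False, E: True, P: False, N: True, Q: True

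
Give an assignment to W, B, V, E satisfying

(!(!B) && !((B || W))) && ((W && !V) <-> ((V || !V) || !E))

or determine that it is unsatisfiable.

Unsatisfiable

Case B = True: the conjunct !((B || W)) becomes !((True || W)) = False.
Case B = False: the conjunct !(!B) becomes !(!False) = False.
Both cases fail — unsatisfiable.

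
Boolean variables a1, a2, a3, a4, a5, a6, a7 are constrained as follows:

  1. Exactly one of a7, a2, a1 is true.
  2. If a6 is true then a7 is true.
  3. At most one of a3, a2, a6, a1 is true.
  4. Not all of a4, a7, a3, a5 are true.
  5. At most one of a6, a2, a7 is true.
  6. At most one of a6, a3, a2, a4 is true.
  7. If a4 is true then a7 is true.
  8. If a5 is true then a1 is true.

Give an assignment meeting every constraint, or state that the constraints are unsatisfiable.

a1=T; a2=F; a3=F; a4=F; a5=F; a6=F; a7=F

  (1) {a7, a2, a1}: 1 true — exactly one ✓
  (2) a6=F ⇒ a7: vacuous ✓
  (3) {a3, a2, a6, a1}: 1 true — at most one ✓
  (4) {a4, a7, a3, a5}: 0/4 true — not all ✓
  (5) {a6, a2, a7}: 0 true — at most one ✓
  (6) {a6, a3, a2, a4}: 0 true — at most one ✓
  (7) a4=F ⇒ a7: vacuous ✓
  (8) a5=F ⇒ a1: vacuous ✓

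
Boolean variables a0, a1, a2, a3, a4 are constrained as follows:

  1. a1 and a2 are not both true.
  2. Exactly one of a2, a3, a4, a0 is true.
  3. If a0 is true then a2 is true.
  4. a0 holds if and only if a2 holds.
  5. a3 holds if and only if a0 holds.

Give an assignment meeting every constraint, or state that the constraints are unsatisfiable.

a0: False; a1: False; a2: False; a3: False; a4: True

  (1) a1=F, a2=F — not both ✓
  (2) {a2, a3, a4, a0}: 1 true — exactly one ✓
  (3) a0=F ⇒ a2: vacuous ✓
  (4) a0=F, a2=F — same ✓
  (5) a3=F, a0=F — same ✓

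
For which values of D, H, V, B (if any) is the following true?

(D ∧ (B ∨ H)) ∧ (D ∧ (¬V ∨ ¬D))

D = True, H = False, V = False, B = True

  D ∧ (B ∨ H) = True
    B ∨ H = True
  D ∧ (¬V ∨ ¬D) = True
    ¬V ∨ ¬D = True
      ¬V = True
      ¬D = False
Both conjuncts True, so the formula holds.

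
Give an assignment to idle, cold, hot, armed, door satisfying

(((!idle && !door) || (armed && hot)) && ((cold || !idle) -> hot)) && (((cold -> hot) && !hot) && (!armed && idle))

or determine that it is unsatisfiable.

No satisfying assignment exists.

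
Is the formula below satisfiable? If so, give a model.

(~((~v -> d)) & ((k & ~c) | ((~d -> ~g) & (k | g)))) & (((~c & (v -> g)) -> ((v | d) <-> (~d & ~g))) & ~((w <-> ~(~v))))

g = False, k = True, c = True, v = False, d = False, w = True

  ~((~v -> d)) & ((k & ~c) | ((~d -> ~g) & (k | g))) = True
    ~((~v -> d)) = True
      ~v -> d = False
        ~v = True
    (k & ~c) | ((~d -> ~g) & (k | g)) = True
      k & ~c = False
        ~c = False
      (~d -> ~g) & (k | g) = True
        ~d -> ~g = True
          ~d = True
          ~g = True
        k | g = True
  ((~c & (v -> g)) -> ((v | d) <-> (~d & ~g))) & ~((w <-> ~(~v))) = True
    (~c & (v -> g)) -> ((v | d) <-> (~d & ~g)) = True
      ~c & (v -> g) = False
        ~c = False
        v -> g = True
      (v | d) <-> (~d & ~g) = False
        v | d = False
        ~d & ~g = True
          ~d = True
          ~g = True
    ~((w <-> ~(~v))) = True
      w <-> ~(~v) = False
        ~(~v) = False
          ~v = True
Both conjuncts True, so the formula holds.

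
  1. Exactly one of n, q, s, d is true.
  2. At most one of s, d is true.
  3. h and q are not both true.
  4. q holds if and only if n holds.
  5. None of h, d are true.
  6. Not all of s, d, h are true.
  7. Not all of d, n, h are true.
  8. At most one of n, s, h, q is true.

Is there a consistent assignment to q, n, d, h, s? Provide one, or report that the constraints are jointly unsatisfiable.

q = False; n = False; d = False; h = False; s = True

  (1) {n, q, s, d}: 1 true — exactly one ✓
  (2) {s, d}: 1 true — at most one ✓
  (3) h=F, q=F — not both ✓
  (4) q=F, n=F — same ✓
  (5) {h, d}: 0 true — none ✓
  (6) {s, d, h}: 1/3 true — not all ✓
  (7) {d, n, h}: 0/3 true — not all ✓
  (8) {n, s, h, q}: 1 true — at most one ✓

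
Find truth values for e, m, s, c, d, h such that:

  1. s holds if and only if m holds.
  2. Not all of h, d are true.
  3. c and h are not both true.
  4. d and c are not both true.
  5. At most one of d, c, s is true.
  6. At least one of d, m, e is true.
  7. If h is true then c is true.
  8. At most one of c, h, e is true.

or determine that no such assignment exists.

e=F; m=F; s=F; c=F; d=T; h=F

  (1) s=F, m=F — same ✓
  (2) {h, d}: 1/2 true — not all ✓
  (3) c=F, h=F — not both ✓
  (4) d=T, c=F — not both ✓
  (5) {d, c, s}: 1 true — at most one ✓
  (6) {d, m, e}: 1 true — at least one ✓
  (7) h=F ⇒ c: vacuous ✓
  (8) {c, h, e}: 0 true — at most one ✓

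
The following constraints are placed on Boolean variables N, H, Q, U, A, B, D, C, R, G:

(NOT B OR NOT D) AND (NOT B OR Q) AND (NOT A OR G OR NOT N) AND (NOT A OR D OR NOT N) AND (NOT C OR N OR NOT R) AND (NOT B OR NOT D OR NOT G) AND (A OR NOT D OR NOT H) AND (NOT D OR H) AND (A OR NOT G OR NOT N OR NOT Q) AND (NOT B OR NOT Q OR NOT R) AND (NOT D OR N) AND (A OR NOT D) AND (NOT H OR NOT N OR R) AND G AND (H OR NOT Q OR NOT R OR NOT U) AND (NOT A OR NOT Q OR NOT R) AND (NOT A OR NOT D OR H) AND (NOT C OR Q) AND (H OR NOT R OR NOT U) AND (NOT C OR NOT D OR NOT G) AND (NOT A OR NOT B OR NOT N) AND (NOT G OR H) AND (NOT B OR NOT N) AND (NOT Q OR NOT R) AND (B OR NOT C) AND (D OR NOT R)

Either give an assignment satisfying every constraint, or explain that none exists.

Unit clause (G) forces G = True.
In (NOT G OR H) only H is left, so H = True.
Set N = False.
  then (NOT D OR N) forces D = False.
  then (D OR NOT R) forces R = False.
Set Q = True.
Set U = False.
Set A = True.
Set B = True.
Set C = True.
All clauses satisfied.

N: False, H: True, Q: True, U: False, A: True, B: True, D: False, C: True, R: False, G: True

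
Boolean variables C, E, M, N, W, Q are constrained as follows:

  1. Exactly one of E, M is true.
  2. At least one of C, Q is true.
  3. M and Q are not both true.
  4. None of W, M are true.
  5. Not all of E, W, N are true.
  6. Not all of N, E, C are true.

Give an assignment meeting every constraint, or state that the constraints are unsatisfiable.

C: False, E: True, M: False, N: False, W: False, Q: True

  (1) {E, M}: 1 true — exactly one ✓
  (2) {C, Q}: 1 true — at least one ✓
  (3) M=F, Q=T — not both ✓
  (4) {W, M}: 0 true — none ✓
  (5) {E, W, N}: 1/3 true — not all ✓
  (6) {N, E, C}: 1/3 true — not all ✓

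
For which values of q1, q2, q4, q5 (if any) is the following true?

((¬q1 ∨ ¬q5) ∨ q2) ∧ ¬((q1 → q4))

q1: True, q2: False, q4: False, q5: False

  (¬q1 ∨ ¬q5) ∨ q2 = True
    ¬q1 ∨ ¬q5 = True
      ¬q1 = False
      ¬q5 = True
  ¬((q1 → q4)) = True
    q1 → q4 = False
Both conjuncts True, so the formula holds.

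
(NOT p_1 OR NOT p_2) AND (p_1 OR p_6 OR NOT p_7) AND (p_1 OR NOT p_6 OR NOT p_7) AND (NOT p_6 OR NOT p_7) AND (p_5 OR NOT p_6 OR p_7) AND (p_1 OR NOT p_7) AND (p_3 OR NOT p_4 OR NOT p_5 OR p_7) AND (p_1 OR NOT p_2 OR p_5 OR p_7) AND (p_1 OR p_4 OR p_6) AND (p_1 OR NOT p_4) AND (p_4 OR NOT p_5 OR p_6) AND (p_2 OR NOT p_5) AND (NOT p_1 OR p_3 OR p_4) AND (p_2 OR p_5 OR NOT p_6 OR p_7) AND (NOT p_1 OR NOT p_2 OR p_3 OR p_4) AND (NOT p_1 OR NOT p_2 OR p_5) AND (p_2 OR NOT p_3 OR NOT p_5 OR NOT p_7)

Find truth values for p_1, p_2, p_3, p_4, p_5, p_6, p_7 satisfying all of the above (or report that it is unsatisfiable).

Set p_1 = True.
  then (NOT p_1 OR NOT p_2) forces p_2 = False.
  then (p_2 OR NOT p_5) forces p_5 = False.
Set p_3 = True.
Set p_4 = False.
Try p_6 = True:
  (NOT p_6 OR NOT p_7) forces p_7 = False.
  clause (p_5 OR NOT p_6 OR p_7) is falsified — backtrack.
So p_6 = False.
Set p_7 = False.
All clauses satisfied.

p_1 = True; p_2 = False; p_3 = True; p_4 = False; p_5 = False; p_6 = False; p_7 = False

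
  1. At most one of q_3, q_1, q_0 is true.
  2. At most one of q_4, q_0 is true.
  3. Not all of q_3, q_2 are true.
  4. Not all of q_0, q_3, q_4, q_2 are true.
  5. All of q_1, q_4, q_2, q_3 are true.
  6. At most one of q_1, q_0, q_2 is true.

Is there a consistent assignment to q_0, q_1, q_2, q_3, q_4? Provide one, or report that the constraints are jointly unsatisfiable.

Unsatisfiable — no assignment works.

Case q_1 = True:
  (1) with q_1=T forces q_3 = False.
  Constraint (5) is violated (q_3=F) — contradiction.
Case q_1 = False:
  Constraint (5) is violated (q_1=F) — contradiction.
Both cases fail — unsatisfiable.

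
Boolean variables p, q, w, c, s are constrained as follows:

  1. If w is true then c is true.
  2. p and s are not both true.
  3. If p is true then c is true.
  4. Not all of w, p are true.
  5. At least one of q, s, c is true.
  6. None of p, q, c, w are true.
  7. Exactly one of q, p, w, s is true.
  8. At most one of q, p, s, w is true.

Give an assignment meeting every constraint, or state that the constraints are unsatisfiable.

p: False, q: False, w: False, c: False, s: True

  (1) w=F ⇒ c: vacuous ✓
  (2) p=F, s=T — not both ✓
  (3) p=F ⇒ c: vacuous ✓
  (4) {w, p}: 0/2 true — not all ✓
  (5) {q, s, c}: 1 true — at least one ✓
  (6) {p, q, c, w}: 0 true — none ✓
  (7) {q, p, w, s}: 1 true — exactly one ✓
  (8) {q, p, s, w}: 1 true — at most one ✓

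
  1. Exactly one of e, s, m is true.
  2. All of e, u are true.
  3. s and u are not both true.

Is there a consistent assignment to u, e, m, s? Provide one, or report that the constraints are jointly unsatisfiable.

u: True; e: True; m: False; s: False

  (1) {e, s, m}: 1 true — exactly one ✓
  (2) {e, u}: all 2 true ✓
  (3) s=F, u=T — not both ✓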